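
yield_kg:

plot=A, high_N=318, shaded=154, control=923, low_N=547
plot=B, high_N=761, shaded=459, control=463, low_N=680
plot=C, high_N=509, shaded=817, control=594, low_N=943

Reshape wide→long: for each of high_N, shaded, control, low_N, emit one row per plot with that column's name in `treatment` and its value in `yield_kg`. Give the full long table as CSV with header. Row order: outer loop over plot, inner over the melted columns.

plot,treatment,yield_kg
A,high_N,318
A,shaded,154
A,control,923
A,low_N,547
B,high_N,761
B,shaded,459
B,control,463
B,low_N,680
C,high_N,509
C,shaded,817
C,control,594
C,low_N,943

Each (plot, column) pair becomes one row: 3 × 4 = 12 rows.
For example, (A, high_N) → yield_kg=318.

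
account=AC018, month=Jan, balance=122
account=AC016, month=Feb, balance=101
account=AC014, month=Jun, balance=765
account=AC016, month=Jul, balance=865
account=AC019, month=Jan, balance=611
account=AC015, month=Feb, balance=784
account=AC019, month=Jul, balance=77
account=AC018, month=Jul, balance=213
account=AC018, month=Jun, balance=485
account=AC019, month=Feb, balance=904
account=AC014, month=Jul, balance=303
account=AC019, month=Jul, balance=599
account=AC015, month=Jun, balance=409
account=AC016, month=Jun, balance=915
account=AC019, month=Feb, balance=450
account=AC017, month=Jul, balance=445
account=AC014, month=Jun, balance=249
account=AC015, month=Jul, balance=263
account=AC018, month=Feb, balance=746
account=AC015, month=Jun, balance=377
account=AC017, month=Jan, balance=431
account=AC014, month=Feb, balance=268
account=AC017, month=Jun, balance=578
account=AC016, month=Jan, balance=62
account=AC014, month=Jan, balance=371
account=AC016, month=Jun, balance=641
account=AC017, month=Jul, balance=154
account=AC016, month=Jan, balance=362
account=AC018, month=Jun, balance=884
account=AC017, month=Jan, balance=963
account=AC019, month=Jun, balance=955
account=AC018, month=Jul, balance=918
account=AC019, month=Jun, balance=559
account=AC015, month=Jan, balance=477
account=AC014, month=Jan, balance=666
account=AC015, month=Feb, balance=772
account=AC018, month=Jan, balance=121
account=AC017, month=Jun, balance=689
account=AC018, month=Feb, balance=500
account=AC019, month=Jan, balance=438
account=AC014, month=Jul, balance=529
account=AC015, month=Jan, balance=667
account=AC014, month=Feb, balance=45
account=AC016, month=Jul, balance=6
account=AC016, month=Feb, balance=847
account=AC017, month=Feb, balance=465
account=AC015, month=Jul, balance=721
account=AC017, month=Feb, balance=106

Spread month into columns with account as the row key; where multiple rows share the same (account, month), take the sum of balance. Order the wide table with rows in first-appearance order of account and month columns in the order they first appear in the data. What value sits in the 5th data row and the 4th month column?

With rows in first-appearance order of account, row 5 is account=AC015. month columns in first-appearance order: Jan, Feb, Jun, Jul; column 4 is Jul.
Long rows with account=AC015, month=Jul: 263 + 721 = 984.

984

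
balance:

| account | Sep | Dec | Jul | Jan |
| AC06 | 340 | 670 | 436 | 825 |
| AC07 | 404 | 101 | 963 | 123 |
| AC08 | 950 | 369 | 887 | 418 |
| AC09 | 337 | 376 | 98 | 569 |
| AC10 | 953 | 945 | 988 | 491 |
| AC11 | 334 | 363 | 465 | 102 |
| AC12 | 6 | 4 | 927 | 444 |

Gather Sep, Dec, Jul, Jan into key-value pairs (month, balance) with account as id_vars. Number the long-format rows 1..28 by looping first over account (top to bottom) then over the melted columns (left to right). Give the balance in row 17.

953

28 rows total (7 × 4). Row 17: index ⌊(17-1)/4⌋ = 4 into account → AC10; (17-1) mod 4 = 0 into the melted columns → Sep.
So row 17 is (AC10, Sep, 953); balance = 953.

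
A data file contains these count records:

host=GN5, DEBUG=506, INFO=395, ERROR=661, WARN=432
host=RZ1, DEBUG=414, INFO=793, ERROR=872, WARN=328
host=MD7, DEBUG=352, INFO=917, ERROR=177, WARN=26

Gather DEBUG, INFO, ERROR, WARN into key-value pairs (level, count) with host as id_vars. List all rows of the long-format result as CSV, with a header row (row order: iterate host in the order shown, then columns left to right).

host,level,count
GN5,DEBUG,506
GN5,INFO,395
GN5,ERROR,661
GN5,WARN,432
RZ1,DEBUG,414
RZ1,INFO,793
RZ1,ERROR,872
RZ1,WARN,328
MD7,DEBUG,352
MD7,INFO,917
MD7,ERROR,177
MD7,WARN,26

Each (host, column) pair becomes one row: 3 × 4 = 12 rows.
For example, (GN5, DEBUG) → count=506.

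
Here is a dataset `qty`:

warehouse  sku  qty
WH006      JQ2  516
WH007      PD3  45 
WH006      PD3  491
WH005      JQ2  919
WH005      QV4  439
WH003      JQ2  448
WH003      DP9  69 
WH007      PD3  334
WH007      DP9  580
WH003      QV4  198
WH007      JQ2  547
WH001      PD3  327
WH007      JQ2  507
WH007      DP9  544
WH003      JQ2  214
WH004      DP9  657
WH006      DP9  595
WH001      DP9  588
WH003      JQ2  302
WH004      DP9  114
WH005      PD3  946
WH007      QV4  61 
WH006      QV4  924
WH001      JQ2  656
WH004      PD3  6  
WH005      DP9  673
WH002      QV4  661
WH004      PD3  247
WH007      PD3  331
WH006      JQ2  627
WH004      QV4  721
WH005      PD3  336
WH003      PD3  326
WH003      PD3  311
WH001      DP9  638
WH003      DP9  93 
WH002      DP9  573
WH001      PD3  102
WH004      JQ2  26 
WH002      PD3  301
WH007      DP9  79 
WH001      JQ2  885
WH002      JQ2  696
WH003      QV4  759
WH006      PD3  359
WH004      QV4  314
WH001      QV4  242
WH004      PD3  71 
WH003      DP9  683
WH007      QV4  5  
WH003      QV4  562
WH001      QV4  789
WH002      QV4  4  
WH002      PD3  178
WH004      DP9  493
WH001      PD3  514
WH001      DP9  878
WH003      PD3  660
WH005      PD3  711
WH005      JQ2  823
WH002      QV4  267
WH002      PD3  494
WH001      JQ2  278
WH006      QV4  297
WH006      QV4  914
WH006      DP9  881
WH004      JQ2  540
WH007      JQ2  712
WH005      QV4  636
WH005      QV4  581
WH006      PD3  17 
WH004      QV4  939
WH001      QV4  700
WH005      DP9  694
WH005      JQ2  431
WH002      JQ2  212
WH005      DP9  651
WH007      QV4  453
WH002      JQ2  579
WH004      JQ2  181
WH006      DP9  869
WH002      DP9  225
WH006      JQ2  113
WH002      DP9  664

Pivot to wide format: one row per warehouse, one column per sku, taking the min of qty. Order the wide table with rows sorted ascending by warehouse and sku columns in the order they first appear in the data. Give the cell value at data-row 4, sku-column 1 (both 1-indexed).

26

With rows sorted ascending by warehouse, row 4 is warehouse=WH004. sku columns in first-appearance order: JQ2, PD3, QV4, DP9; column 1 is JQ2.
Long rows with warehouse=WH004, sku=JQ2: min(26, 540, 181) = 26.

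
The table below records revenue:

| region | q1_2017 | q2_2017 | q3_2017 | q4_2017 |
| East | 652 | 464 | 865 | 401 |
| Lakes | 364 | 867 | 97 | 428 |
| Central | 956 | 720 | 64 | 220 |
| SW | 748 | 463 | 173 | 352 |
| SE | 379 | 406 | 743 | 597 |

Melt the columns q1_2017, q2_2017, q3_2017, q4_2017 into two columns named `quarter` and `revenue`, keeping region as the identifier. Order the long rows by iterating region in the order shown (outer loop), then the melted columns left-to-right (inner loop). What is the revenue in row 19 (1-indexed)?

743

20 rows total (5 × 4). Row 19: index ⌊(19-1)/4⌋ = 4 into region → SE; (19-1) mod 4 = 2 into the melted columns → q3_2017.
So row 19 is (SE, q3_2017, 743); revenue = 743.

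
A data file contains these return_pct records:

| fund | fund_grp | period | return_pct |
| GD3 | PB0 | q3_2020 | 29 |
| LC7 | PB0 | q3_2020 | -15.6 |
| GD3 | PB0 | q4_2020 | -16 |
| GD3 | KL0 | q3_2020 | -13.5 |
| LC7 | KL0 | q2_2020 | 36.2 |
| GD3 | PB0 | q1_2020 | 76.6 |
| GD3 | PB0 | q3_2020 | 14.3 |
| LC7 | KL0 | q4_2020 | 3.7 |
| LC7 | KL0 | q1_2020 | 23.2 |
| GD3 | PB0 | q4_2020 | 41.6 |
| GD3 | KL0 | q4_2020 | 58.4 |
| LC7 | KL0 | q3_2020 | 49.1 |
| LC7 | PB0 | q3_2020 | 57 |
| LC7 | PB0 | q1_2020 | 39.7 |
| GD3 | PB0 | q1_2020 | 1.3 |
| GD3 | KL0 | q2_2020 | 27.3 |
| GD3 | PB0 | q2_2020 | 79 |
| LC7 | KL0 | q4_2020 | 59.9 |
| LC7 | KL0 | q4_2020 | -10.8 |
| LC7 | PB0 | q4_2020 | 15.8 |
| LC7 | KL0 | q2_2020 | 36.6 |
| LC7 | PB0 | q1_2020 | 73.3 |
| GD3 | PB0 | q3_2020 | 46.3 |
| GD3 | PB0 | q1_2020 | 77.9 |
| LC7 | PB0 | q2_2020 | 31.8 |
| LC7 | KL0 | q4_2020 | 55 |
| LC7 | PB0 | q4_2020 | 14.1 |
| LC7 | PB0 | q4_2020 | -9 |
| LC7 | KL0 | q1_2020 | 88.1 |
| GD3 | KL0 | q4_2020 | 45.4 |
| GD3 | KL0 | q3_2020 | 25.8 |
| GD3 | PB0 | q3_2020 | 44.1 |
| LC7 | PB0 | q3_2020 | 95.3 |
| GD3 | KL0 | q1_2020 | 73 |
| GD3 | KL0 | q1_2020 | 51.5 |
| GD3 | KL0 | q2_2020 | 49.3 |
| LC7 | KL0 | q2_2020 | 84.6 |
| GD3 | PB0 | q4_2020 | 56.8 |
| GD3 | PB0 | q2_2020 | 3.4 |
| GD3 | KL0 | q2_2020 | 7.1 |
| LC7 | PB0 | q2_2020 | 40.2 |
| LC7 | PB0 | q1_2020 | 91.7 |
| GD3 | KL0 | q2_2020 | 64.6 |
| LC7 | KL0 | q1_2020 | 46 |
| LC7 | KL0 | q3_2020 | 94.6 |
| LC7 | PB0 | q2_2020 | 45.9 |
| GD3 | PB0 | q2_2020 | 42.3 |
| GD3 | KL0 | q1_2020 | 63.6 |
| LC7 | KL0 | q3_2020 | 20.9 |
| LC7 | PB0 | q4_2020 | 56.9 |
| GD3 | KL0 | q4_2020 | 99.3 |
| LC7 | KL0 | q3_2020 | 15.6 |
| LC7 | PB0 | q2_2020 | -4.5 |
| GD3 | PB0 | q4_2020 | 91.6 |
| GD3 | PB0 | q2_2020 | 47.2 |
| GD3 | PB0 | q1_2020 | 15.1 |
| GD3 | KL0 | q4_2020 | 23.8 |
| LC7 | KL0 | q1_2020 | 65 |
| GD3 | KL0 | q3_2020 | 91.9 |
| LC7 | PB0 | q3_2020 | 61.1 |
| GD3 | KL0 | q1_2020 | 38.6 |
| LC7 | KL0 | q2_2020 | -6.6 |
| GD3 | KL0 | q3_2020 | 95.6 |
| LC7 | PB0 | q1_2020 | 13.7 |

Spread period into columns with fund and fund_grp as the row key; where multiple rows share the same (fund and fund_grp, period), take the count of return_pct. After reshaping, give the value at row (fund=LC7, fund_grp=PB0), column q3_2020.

Rows with fund=LC7, fund_grp=PB0 and period=q3_2020: return_pct values are -15.6, 57, 95.3, 61.1.
4 rows match — count = 4.

4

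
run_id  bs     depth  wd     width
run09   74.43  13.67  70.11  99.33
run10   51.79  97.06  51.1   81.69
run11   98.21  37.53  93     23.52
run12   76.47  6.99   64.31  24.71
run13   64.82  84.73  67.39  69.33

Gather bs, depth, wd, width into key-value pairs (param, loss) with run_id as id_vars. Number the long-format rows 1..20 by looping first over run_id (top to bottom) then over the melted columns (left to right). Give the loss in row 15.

20 rows total (5 × 4). Row 15: index ⌊(15-1)/4⌋ = 3 into run_id → run12; (15-1) mod 4 = 2 into the melted columns → wd.
So row 15 is (run12, wd, 64.31); loss = 64.31.

64.31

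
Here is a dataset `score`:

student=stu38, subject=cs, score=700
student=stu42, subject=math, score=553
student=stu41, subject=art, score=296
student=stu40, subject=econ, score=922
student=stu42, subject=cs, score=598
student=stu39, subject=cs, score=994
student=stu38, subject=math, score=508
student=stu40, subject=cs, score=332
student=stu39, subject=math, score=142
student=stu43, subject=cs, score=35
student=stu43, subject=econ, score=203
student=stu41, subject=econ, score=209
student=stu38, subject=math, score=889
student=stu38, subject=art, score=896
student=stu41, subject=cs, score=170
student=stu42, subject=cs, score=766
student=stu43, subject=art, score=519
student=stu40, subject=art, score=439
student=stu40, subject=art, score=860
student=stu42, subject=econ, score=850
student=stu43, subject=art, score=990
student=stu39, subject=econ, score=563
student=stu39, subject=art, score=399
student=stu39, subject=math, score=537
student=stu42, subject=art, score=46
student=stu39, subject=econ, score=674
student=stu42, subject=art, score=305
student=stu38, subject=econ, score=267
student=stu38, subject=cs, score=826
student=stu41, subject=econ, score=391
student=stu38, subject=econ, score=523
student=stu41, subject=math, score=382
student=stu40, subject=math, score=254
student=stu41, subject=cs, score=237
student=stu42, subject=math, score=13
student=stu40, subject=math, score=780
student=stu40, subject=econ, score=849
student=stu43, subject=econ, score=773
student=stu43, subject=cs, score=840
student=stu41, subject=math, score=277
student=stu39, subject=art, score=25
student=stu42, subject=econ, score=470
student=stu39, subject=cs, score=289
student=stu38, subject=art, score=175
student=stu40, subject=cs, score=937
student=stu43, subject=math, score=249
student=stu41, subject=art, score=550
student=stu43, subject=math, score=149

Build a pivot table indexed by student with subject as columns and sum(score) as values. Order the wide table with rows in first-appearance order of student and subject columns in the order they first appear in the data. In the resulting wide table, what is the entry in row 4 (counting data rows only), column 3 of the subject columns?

1299

With rows in first-appearance order of student, row 4 is student=stu40. subject columns in first-appearance order: cs, math, art, econ; column 3 is art.
Long rows with student=stu40, subject=art: 439 + 860 = 1299.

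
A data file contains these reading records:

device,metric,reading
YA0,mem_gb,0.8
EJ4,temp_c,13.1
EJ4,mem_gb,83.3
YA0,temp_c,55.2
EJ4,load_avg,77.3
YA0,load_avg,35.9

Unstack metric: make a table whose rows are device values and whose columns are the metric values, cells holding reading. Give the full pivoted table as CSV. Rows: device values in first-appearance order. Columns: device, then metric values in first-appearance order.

Columns: device plus the 3 distinct metric values (mem_gb, temp_c, load_avg).
For example, row YA0 column mem_gb takes reading=0.8 from the long row (YA0, mem_gb).

device,mem_gb,temp_c,load_avg
YA0,0.8,55.2,35.9
EJ4,83.3,13.1,77.3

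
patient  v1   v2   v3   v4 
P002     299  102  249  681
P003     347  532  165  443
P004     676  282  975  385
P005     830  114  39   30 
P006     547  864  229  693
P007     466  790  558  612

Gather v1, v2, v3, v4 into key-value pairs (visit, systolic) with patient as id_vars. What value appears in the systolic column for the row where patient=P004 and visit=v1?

Unpivoting turns each (patient, wide-column) pair into one long row.
The wide cell at row P004, column v1 holds 676, so the long row (P004, v1) has systolic=676.

676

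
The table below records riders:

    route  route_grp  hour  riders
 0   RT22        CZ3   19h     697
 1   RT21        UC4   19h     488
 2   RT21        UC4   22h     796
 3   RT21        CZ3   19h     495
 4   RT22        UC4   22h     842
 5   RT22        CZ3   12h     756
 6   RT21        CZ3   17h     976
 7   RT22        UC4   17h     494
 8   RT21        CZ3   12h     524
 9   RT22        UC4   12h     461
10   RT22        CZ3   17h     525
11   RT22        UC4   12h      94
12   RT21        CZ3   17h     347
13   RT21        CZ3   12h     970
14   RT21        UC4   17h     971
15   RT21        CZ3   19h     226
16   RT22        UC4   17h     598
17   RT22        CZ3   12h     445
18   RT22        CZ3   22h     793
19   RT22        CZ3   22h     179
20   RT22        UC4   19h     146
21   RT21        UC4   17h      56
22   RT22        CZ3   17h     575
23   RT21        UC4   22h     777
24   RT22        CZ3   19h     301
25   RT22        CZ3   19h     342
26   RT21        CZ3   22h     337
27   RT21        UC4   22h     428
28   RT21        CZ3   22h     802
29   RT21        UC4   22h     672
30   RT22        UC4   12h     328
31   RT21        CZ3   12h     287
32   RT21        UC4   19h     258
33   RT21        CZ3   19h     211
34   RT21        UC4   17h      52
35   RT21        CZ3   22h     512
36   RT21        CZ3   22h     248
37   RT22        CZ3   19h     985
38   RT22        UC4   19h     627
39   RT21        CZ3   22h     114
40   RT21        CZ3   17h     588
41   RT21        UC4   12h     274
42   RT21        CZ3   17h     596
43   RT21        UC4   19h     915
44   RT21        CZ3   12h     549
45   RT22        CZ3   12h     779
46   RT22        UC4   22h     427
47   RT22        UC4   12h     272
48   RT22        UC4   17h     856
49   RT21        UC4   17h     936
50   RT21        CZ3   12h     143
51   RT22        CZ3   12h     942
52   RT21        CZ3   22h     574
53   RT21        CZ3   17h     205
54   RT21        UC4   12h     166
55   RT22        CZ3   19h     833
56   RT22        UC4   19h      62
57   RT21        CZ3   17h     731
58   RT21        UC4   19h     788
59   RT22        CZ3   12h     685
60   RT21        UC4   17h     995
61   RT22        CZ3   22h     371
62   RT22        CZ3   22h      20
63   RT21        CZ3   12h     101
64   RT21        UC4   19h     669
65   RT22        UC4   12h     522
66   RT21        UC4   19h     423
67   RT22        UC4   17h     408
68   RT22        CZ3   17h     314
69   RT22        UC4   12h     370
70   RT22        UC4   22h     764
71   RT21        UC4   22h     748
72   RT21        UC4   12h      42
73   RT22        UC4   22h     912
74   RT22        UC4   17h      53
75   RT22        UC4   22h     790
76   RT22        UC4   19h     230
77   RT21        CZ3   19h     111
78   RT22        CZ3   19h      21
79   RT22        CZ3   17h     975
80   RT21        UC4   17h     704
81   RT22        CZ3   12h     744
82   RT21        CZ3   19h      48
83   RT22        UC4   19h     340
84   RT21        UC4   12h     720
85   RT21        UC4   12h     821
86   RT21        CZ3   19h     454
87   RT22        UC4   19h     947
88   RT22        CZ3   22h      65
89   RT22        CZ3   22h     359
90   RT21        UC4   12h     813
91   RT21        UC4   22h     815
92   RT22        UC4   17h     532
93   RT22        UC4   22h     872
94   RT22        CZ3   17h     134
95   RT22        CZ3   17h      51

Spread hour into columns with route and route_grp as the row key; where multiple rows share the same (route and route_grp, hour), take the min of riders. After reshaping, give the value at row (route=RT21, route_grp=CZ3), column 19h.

Rows with route=RT21, route_grp=CZ3 and hour=19h: riders values are 495, 226, 211, 111, 48, 454.
min(495, 226, 211, 111, 48, 454) = 48.

48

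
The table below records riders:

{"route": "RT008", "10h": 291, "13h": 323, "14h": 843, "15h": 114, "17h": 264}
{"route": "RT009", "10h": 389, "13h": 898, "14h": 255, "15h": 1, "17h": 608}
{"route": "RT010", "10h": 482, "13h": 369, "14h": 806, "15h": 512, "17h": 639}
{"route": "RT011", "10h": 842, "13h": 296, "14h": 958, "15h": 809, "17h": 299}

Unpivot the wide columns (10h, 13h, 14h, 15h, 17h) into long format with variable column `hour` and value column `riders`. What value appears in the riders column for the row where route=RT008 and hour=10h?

291

Unpivoting turns each (route, wide-column) pair into one long row.
The wide cell at row RT008, column 10h holds 291, so the long row (RT008, 10h) has riders=291.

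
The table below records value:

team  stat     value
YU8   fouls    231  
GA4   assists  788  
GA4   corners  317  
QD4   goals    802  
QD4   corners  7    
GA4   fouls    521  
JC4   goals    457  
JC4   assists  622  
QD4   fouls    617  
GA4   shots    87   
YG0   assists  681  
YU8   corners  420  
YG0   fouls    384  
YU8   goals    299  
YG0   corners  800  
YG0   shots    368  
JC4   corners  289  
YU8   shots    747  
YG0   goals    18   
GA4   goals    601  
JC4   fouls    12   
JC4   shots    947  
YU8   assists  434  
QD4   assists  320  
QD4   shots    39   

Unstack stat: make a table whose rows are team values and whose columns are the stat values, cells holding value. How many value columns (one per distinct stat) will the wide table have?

5 distinct stat values: fouls, assists, goals, shots, corners.

5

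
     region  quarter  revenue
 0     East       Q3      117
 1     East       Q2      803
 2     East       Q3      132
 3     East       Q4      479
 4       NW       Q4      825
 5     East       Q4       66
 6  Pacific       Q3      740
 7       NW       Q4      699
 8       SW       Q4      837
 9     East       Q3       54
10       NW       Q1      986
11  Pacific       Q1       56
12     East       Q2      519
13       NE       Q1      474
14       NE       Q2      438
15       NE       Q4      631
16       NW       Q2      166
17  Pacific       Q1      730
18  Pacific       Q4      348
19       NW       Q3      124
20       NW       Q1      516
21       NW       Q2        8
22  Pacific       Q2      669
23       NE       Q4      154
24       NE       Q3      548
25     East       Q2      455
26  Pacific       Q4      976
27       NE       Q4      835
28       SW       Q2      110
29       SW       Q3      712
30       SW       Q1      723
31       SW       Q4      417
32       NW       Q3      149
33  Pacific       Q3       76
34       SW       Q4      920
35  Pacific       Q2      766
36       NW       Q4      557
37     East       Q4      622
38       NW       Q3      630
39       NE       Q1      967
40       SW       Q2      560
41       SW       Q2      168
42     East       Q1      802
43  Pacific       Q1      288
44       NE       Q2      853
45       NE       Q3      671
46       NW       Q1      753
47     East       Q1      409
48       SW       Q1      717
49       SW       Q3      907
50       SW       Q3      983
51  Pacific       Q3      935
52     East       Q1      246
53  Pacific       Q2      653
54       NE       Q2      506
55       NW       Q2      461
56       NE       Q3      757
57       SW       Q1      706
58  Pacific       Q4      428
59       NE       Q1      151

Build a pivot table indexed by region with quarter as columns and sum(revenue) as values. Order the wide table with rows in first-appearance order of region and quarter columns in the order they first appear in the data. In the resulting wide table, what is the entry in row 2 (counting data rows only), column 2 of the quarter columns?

With rows in first-appearance order of region, row 2 is region=NW. quarter columns in first-appearance order: Q3, Q2, Q4, Q1; column 2 is Q2.
Long rows with region=NW, quarter=Q2: 166 + 8 + 461 = 635.

635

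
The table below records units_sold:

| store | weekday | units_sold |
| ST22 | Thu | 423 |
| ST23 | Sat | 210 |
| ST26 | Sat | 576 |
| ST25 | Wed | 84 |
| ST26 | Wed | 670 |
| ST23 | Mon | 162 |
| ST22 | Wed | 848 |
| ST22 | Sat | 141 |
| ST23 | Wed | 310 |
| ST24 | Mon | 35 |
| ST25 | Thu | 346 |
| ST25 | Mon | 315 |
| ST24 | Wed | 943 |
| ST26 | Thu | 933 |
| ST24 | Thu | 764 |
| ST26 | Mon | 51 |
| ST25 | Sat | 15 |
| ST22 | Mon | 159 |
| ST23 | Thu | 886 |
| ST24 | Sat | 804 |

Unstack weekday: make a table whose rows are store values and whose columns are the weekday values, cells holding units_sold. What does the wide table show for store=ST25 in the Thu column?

Wide layout: rows indexed by store, columns are the 4 distinct weekday values (Thu, Sat, Wed, Mon).
Cell (store=ST25, weekday=Thu) draws from the long row where store=ST25 and weekday=Thu, which has units_sold=346.

346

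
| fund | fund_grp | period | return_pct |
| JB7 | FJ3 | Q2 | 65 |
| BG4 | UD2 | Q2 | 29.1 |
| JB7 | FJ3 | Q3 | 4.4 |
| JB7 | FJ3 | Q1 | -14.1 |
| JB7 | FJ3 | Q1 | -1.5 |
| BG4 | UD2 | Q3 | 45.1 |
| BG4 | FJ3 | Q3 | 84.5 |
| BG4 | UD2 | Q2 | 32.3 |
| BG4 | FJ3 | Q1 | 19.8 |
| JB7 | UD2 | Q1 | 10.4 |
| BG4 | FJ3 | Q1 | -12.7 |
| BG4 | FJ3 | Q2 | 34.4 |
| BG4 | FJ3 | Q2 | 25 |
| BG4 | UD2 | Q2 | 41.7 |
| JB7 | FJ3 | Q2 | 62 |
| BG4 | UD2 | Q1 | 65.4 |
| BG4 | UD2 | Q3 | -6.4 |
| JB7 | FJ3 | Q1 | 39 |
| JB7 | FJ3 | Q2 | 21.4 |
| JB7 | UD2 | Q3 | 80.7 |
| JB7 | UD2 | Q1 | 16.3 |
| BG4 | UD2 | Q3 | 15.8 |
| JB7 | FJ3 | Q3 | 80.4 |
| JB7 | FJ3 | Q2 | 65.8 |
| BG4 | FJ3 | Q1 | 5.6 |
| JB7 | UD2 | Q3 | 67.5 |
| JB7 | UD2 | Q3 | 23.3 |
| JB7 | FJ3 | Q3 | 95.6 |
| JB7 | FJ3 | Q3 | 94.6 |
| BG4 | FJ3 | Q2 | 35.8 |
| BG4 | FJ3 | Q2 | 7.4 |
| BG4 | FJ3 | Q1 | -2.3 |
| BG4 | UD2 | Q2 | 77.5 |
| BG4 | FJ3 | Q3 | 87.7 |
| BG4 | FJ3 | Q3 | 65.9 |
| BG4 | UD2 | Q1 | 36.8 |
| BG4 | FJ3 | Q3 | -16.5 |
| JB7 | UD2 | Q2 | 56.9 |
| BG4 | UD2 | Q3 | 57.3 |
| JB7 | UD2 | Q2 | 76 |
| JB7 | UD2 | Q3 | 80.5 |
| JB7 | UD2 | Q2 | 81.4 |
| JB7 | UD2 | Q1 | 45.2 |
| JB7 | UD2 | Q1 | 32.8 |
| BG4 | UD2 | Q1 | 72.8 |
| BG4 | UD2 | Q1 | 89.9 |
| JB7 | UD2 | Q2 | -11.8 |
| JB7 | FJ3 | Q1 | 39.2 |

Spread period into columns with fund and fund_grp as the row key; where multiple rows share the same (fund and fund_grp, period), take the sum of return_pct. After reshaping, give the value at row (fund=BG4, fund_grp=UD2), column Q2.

180.6

Rows with fund=BG4, fund_grp=UD2 and period=Q2: return_pct values are 29.1, 32.3, 41.7, 77.5.
29.1 + 32.3 + 41.7 + 77.5 = 180.6.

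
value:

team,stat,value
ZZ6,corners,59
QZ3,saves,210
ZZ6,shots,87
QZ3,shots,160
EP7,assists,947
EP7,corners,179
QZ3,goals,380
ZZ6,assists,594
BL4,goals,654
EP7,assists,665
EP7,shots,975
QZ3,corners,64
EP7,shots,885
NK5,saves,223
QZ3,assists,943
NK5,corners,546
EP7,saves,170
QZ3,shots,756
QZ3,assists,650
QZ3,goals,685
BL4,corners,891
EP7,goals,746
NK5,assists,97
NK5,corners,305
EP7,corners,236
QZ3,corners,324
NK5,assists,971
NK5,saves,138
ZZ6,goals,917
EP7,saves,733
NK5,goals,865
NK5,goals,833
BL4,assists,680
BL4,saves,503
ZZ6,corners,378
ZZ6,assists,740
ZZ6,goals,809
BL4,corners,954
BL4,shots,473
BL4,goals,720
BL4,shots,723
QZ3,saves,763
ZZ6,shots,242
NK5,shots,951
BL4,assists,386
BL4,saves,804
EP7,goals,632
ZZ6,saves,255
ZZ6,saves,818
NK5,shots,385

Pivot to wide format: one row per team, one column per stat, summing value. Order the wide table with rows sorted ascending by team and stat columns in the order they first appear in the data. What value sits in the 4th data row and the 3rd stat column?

With rows sorted ascending by team, row 4 is team=QZ3. stat columns in first-appearance order: corners, saves, shots, assists, goals; column 3 is shots.
Long rows with team=QZ3, stat=shots: 160 + 756 = 916.

916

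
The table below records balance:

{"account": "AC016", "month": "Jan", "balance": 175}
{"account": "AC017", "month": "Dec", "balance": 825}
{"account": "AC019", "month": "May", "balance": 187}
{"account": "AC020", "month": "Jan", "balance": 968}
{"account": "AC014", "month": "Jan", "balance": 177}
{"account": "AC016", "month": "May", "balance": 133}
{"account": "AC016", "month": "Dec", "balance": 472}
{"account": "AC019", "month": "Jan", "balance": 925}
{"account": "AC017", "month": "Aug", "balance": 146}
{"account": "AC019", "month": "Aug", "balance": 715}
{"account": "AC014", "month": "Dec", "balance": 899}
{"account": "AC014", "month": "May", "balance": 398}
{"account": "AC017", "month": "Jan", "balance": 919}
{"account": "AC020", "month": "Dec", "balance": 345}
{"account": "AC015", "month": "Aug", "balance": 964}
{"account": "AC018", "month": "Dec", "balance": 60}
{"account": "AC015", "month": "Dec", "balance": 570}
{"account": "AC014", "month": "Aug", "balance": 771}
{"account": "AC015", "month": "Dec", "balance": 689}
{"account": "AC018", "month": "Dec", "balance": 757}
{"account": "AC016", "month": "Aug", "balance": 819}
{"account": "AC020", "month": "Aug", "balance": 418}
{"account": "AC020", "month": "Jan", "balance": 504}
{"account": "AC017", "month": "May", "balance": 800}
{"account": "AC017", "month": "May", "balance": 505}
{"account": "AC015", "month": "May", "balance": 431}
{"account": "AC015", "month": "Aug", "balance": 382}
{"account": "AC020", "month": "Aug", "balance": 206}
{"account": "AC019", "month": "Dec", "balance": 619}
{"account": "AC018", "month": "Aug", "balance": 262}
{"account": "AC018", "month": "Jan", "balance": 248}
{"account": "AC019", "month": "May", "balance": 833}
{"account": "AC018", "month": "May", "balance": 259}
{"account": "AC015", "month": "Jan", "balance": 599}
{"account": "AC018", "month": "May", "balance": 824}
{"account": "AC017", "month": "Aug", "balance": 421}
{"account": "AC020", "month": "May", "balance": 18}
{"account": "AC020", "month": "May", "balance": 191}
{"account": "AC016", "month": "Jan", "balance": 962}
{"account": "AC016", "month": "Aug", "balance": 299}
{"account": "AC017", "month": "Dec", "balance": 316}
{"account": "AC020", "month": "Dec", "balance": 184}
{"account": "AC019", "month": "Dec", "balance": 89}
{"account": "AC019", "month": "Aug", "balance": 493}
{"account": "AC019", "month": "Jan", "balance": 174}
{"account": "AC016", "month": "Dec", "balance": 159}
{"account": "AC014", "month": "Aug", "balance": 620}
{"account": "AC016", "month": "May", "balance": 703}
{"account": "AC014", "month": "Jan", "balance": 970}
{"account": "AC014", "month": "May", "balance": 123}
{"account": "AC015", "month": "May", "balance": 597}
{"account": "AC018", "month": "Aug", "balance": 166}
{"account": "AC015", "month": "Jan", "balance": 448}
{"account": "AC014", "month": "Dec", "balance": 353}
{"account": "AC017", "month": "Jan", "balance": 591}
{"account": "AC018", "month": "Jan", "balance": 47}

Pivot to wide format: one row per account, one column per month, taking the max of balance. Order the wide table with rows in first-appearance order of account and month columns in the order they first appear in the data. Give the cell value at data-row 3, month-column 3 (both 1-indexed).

With rows in first-appearance order of account, row 3 is account=AC019. month columns in first-appearance order: Jan, Dec, May, Aug; column 3 is May.
Long rows with account=AC019, month=May: max(187, 833) = 833.

833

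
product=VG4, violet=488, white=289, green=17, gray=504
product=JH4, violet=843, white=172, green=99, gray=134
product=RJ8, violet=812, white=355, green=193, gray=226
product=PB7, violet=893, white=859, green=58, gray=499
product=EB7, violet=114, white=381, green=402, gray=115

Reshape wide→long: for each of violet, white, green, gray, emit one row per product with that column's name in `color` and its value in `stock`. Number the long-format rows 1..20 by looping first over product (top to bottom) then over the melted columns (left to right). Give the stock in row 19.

20 rows total (5 × 4). Row 19: index ⌊(19-1)/4⌋ = 4 into product → EB7; (19-1) mod 4 = 2 into the melted columns → green.
So row 19 is (EB7, green, 402); stock = 402.

402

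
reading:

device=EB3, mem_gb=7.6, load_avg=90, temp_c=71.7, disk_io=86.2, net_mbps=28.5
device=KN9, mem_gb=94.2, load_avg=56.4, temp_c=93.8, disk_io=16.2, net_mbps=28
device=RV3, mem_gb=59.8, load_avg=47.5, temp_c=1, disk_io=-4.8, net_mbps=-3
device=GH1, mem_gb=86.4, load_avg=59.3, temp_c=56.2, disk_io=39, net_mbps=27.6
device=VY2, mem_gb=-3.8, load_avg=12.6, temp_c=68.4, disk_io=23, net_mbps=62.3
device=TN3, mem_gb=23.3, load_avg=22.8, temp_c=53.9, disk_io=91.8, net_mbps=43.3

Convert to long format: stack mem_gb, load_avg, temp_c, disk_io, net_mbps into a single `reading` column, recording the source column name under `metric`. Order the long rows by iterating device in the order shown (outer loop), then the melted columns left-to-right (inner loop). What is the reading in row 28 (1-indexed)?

53.9

30 rows total (6 × 5). Row 28: index ⌊(28-1)/5⌋ = 5 into device → TN3; (28-1) mod 5 = 2 into the melted columns → temp_c.
So row 28 is (TN3, temp_c, 53.9); reading = 53.9.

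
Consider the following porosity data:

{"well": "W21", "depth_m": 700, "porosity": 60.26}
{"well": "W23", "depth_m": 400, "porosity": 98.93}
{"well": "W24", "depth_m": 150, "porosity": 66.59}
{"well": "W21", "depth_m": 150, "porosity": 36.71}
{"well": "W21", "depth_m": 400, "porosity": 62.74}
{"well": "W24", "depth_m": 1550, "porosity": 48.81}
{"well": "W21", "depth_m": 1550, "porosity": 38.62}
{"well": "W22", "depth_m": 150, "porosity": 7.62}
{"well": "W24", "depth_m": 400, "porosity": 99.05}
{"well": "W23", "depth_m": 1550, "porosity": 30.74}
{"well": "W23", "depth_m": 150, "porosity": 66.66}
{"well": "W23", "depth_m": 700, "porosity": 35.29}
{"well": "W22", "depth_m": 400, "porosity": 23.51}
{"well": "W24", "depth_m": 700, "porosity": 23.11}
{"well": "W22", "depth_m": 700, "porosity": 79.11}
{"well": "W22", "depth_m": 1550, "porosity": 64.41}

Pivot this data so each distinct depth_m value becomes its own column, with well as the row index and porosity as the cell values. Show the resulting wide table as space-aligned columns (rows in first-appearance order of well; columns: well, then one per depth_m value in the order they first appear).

well  700    400    150    1550 
W21   60.26  62.74  36.71  38.62
W23   35.29  98.93  66.66  30.74
W24   23.11  99.05  66.59  48.81
W22   79.11  23.51  7.62   64.41

Columns: well plus the 4 distinct depth_m values (700, 400, 150, 1550).
For example, row W21 column 700 takes porosity=60.26 from the long row (W21, 700).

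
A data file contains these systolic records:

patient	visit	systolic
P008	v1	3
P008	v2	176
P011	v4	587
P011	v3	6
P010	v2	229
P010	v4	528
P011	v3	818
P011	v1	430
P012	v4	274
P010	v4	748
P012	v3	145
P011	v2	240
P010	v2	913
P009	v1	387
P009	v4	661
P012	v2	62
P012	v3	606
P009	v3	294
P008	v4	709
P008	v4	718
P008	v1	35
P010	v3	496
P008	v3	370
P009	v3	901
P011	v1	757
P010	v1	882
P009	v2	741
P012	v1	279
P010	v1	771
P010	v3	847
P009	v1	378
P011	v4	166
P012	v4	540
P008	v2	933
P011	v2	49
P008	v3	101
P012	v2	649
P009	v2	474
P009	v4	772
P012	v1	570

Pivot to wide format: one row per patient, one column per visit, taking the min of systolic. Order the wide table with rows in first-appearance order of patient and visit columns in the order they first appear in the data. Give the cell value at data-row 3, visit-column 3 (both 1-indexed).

With rows in first-appearance order of patient, row 3 is patient=P010. visit columns in first-appearance order: v1, v2, v4, v3; column 3 is v4.
Long rows with patient=P010, visit=v4: min(528, 748) = 528.

528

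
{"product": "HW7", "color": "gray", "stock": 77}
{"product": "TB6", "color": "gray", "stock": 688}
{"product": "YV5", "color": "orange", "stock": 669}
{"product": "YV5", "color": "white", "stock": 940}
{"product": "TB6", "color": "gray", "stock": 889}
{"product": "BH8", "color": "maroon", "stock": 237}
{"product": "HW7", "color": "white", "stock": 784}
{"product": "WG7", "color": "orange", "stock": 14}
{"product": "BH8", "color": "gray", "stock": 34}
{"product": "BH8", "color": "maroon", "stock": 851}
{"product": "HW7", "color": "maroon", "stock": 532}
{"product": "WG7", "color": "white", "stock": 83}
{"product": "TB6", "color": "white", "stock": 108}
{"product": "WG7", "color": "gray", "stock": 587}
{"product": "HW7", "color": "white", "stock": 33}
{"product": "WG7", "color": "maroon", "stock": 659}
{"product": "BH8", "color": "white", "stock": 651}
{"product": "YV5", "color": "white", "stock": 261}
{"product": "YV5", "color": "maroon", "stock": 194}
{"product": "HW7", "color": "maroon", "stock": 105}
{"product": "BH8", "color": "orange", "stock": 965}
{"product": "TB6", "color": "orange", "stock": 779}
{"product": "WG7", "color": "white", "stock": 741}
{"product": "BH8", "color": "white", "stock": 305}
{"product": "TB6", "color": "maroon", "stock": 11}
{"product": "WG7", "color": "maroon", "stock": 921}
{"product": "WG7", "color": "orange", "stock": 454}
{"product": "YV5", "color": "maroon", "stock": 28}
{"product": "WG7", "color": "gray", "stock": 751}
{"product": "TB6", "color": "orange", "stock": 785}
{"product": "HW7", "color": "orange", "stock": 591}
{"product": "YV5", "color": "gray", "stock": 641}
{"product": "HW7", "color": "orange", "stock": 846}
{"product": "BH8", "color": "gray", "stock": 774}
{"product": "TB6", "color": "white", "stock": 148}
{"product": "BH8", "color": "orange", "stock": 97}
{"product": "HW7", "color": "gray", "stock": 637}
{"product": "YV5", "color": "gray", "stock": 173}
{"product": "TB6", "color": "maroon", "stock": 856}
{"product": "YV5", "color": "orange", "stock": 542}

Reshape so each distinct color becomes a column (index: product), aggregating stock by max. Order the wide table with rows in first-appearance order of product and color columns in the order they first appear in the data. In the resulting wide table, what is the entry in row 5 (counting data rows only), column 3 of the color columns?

741

With rows in first-appearance order of product, row 5 is product=WG7. color columns in first-appearance order: gray, orange, white, maroon; column 3 is white.
Long rows with product=WG7, color=white: max(83, 741) = 741.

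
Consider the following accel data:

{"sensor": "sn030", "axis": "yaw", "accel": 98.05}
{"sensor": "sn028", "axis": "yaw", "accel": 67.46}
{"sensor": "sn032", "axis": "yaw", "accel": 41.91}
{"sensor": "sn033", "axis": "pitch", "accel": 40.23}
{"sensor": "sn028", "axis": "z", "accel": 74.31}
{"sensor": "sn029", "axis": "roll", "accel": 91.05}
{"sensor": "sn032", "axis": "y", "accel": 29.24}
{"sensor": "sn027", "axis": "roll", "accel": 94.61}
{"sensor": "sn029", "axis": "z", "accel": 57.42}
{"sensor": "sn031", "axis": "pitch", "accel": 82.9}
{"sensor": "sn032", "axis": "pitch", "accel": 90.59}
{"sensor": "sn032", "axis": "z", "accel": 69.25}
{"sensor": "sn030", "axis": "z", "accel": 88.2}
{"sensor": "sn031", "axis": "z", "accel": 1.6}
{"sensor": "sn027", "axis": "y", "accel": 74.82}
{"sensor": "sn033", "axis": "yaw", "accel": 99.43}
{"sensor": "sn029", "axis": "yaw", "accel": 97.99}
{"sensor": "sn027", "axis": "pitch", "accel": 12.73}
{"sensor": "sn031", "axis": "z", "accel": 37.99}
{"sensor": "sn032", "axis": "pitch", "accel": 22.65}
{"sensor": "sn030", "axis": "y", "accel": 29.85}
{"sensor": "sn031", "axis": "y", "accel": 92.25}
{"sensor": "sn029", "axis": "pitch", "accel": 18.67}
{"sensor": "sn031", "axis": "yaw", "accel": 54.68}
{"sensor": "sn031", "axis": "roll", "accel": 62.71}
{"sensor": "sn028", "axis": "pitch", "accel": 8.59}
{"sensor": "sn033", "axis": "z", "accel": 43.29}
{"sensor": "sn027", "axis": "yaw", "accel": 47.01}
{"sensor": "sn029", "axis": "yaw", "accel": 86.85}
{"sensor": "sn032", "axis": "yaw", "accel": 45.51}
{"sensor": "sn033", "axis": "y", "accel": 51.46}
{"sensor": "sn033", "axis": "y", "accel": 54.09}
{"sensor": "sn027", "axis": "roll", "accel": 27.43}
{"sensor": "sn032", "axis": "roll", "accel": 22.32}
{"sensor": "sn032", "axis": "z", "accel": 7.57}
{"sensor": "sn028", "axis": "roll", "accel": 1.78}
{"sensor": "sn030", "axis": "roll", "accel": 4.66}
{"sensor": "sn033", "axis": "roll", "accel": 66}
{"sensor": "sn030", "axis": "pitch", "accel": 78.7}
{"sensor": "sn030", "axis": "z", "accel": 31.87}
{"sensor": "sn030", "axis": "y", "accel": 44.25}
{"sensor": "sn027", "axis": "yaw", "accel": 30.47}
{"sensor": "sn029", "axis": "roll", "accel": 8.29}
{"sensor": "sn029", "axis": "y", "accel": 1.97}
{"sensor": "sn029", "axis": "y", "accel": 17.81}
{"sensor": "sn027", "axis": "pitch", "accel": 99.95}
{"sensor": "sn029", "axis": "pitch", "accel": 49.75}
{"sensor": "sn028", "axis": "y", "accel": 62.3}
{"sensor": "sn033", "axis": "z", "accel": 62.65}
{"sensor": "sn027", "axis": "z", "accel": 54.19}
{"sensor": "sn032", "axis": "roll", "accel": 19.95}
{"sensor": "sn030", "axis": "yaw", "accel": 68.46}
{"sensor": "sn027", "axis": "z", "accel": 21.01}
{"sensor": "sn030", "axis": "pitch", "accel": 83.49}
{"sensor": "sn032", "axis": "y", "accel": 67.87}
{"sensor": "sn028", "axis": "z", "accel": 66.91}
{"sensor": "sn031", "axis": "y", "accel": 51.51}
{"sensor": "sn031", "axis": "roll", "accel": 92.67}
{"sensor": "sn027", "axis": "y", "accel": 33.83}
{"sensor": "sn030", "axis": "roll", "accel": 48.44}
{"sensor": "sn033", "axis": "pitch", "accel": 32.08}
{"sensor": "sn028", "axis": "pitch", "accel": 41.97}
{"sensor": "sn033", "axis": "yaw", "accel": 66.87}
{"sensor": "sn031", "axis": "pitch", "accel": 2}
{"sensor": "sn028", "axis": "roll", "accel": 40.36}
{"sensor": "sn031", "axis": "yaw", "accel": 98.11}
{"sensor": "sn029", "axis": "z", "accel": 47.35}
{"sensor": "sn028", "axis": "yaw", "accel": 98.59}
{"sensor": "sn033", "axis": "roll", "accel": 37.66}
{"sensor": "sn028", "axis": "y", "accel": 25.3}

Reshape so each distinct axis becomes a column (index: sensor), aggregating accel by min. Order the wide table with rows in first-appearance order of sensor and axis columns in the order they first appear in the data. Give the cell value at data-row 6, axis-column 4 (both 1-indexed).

With rows in first-appearance order of sensor, row 6 is sensor=sn027. axis columns in first-appearance order: yaw, pitch, z, roll, y; column 4 is roll.
Long rows with sensor=sn027, axis=roll: min(94.61, 27.43) = 27.43.

27.43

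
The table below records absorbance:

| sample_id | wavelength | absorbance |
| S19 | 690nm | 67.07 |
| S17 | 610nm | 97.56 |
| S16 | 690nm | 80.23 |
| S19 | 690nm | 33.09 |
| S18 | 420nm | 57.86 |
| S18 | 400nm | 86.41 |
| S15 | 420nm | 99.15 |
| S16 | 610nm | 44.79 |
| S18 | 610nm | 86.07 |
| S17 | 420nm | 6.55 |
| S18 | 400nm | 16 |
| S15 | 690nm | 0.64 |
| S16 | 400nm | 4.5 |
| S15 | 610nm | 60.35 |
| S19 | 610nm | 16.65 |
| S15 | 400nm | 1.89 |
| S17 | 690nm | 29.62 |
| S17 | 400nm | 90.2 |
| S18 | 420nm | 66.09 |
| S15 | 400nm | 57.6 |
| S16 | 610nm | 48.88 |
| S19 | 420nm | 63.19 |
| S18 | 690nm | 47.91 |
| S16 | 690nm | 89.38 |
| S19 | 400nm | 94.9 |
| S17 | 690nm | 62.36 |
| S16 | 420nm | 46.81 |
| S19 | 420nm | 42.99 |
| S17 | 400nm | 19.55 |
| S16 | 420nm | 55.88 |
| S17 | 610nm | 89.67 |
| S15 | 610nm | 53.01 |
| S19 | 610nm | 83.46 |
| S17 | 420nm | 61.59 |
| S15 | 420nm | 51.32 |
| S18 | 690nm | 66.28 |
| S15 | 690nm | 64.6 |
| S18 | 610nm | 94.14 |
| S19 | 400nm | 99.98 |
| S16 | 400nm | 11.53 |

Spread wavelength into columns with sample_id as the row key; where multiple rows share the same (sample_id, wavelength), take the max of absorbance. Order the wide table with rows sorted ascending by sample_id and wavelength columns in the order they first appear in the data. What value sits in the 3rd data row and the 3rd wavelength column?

With rows sorted ascending by sample_id, row 3 is sample_id=S17. wavelength columns in first-appearance order: 690nm, 610nm, 420nm, 400nm; column 3 is 420nm.
Long rows with sample_id=S17, wavelength=420nm: max(6.55, 61.59) = 61.59.

61.59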